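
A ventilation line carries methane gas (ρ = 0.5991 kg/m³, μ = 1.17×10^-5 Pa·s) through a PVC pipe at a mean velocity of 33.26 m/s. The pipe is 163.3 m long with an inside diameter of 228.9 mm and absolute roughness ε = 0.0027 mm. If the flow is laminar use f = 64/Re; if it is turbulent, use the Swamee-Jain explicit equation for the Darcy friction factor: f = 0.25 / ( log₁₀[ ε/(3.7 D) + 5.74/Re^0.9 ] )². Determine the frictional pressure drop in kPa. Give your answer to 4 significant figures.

ΔP ≈ 3.276 kPa

Reynolds number Re = ρVD/μ = 0.5991 · 33.26 · 0.2289 / 1.17e-05 = 3.898e+05.
Re > 4000 → turbulent. Relative roughness ε/D = 2.7e-06/0.2289 = 1.18e-05. Swamee-Jain: f = 0.25/(log₁₀[1.18e-05/3.7 + 5.74/3.898e+05^0.9])² = 0.25/(log₁₀[3.19e-06 + 5.33e-05])² = 0.25/(-4.248)² = 0.01386.
Darcy-Weisbach: ΔP = f(L/D)(ρV²/2) = 0.01386·(163.3/0.2289)·(0.5991·33.26²/2) = 0.01386·713.4·331.4 = 3276 Pa.
ΔP = 3276 Pa = 3.276 kPa.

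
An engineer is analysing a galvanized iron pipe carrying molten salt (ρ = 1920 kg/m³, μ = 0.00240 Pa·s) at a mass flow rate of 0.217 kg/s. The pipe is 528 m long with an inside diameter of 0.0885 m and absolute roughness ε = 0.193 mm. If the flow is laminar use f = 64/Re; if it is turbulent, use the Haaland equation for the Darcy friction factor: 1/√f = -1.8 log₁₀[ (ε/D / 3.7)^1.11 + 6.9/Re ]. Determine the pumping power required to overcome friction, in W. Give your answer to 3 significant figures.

P ≈ 0.0108 W

A = πD²/4 = π(0.0885)²/4 = 0.006151 m²; mean velocity V = ṁ/(ρA) = 0.217/(1920 · 0.006151) = 0.01837 m/s.
Reynolds number Re = ρVD/μ = 1920 · 0.01837 · 0.0885 / 0.0024 = 1301.
Re < 2300 → laminar flow, so f = 64/Re = 64/1301 = 0.0492 (the turbulent correlation is not needed).
Darcy-Weisbach: ΔP = f(L/D)(ρV²/2) = 0.0492·(528/0.0885)·(1920·0.01837²/2) = 0.0492·5966·0.3241 = 95.12 Pa.
Q = ṁ/ρ = 0.217/1920 = 0.000113 m³/s.
Pumping power P = QΔP = 0.000113·95.12 = 0.01075 W = 0.0108 W.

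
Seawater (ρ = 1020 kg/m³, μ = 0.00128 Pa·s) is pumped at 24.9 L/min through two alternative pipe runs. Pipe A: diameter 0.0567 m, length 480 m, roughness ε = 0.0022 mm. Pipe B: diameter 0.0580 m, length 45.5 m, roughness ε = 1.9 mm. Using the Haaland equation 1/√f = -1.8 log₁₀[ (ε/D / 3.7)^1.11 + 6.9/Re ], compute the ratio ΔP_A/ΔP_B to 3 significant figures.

Pipe A: V = Q/A = 0.000415/0.002525 = 0.1644 m/s; Re = 7426; ε/D = 3.88e-05; Haaland → f = 0.03361; ΔP_A = f(L/D)(ρV²/2) = 3919 Pa.
Pipe B: V = Q/A = 0.000415/0.002642 = 0.1571 m/s; Re = 7260; ε/D = 0.0328; Haaland → f = 0.06339; ΔP_B = f(L/D)(ρV²/2) = 625.7 Pa.
ΔP_A/ΔP_B = 3919/625.7 = 6.26.

ΔP_A/ΔP_B ≈ 6.26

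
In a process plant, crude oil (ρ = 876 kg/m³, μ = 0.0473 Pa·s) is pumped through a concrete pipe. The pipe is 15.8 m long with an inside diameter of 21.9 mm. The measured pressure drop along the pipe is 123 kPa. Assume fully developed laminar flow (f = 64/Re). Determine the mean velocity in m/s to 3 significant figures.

For laminar flow, f = 64/Re with Re = ρVD/μ, so Darcy-Weisbach reduces to ΔP = 32μLV/D². Solving for V: V = ΔP·D²/(32μL) = 1.23e+05·(0.0219)²/(32·0.0473·15.8) = 2.467 m/s.
Check: Re = ρVD/μ = 876·2.467·0.0219/0.0473 = 1000 < 2300, so the laminar assumption holds.

V ≈ 2.47 m/s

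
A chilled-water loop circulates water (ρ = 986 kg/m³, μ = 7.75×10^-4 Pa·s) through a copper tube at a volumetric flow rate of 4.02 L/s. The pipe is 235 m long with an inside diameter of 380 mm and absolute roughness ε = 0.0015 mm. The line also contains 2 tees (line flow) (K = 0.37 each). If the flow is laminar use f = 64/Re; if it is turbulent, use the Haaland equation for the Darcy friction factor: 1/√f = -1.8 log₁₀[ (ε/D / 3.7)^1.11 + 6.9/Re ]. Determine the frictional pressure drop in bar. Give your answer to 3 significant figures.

Q = 4.02 L/s = 4.02/1000 = 0.00402 m³/s.
Cross-sectional area A = πD²/4 = π(0.38)²/4 = 0.1134 m²; mean velocity V = Q/A = 0.00402/0.1134 = 0.03545 m/s.
Reynolds number Re = ρVD/μ = 986 · 0.03545 · 0.38 / 0.000775 = 1.714e+04.
Re > 4000 → turbulent. Relative roughness ε/D = 1.5e-06/0.38 = 3.95e-06. Haaland: 1/√f = -1.8 log₁₀[(3.95e-06/3.7)^1.11 + 6.9/1.714e+04] = -1.8 log₁₀[2.35e-07 + 0.000403] = 6.111, so f = 0.02678.
Total minor-loss coefficient ΣK = 2·0.37 = 0.74.
ΔP = [f·L/D + ΣK]·(ρV²/2) = [0.02678·235/0.38 + 0.74]·(986·0.03545²/2) = [16.56 + 0.74]·0.6194 = 10.72 Pa.
ΔP = 10.72 Pa = 1.07×10^-4 bar.

ΔP ≈ 1.07×10^-4 bar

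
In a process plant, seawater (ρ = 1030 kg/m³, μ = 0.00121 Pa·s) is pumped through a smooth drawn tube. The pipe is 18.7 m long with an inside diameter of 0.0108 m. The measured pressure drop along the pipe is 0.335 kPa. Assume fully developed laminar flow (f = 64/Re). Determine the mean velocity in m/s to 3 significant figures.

V ≈ 0.0540 m/s

For laminar flow, f = 64/Re with Re = ρVD/μ, so Darcy-Weisbach reduces to ΔP = 32μLV/D². Solving for V: V = ΔP·D²/(32μL) = 335·(0.0108)²/(32·0.00121·18.7) = 0.05397 m/s.
Check: Re = ρVD/μ = 1030·0.05397·0.0108/0.00121 = 496.1 < 2300, so the laminar assumption holds.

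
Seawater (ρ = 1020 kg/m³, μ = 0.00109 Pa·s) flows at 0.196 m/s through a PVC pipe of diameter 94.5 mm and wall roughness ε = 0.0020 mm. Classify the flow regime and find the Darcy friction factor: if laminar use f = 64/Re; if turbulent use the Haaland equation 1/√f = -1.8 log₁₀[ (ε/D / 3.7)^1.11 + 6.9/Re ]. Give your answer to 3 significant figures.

Re = ρVD/μ = 1020·0.196·0.0945/0.00109 = 1.733e+04.
Re > 4000 → turbulent. ε/D = 2e-06/0.0945 = 2.12e-05; Haaland: 1/√f = -1.8 log₁₀[1.52e-06 + 0.000398] = 6.117, so f = 0.02672.

f ≈ 0.0267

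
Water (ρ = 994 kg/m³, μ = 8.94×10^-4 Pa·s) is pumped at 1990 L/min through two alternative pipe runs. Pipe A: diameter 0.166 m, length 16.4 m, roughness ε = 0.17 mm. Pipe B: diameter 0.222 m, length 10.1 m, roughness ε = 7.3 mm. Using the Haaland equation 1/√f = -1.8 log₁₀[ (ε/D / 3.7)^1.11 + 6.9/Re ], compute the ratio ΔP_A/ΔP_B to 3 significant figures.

Pipe A: V = Q/A = 0.03317/0.02164 = 1.532 m/s; Re = 2.828e+05; ε/D = 0.00102; Haaland → f = 0.02067; ΔP_A = f(L/D)(ρV²/2) = 2384 Pa.
Pipe B: V = Q/A = 0.03317/0.03871 = 0.8569 m/s; Re = 2.115e+05; ε/D = 0.0329; Haaland → f = 0.05968; ΔP_B = f(L/D)(ρV²/2) = 990.7 Pa.
ΔP_A/ΔP_B = 2384/990.7 = 2.41.

ΔP_A/ΔP_B ≈ 2.41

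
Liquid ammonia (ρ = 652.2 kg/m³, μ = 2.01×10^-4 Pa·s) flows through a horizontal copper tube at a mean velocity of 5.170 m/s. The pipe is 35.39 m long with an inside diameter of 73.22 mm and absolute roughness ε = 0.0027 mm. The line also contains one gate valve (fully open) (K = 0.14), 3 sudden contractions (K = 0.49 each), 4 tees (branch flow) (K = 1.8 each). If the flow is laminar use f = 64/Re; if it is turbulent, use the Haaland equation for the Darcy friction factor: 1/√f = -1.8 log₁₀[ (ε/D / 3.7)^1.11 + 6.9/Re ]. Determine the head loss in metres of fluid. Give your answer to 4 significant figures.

Reynolds number Re = ρVD/μ = 652.2 · 5.17 · 0.07322 / 0.000201 = 1.228e+06.
Re > 4000 → turbulent. Relative roughness ε/D = 2.7e-06/0.07322 = 3.69e-05. Haaland: 1/√f = -1.8 log₁₀[(3.69e-05/3.7)^1.11 + 6.9/1.228e+06] = -1.8 log₁₀[2.81e-06 + 5.62e-06] = 9.134, so f = 0.01199.
Total minor-loss coefficient ΣK = 1·0.14 + 3·0.49 + 4·1.8 = 8.81.
ΔP = [f·L/D + ΣK]·(ρV²/2) = [0.01199·35.39/0.07322 + 8.81]·(652.2·5.17²/2) = [5.793 + 8.81]·8716 = 1.273e+05 Pa.
Head loss h_f = ΔP/(ρg) = 1.273e+05/(652.2·9.81) = 19.89 m.

h_f ≈ 19.89 m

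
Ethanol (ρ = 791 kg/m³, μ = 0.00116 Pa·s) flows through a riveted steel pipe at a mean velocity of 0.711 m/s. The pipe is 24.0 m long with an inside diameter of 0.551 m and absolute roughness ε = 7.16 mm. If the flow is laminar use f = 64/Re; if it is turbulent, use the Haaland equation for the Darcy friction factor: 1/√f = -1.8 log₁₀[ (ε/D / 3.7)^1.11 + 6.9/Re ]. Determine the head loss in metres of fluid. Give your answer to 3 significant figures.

Reynolds number Re = ρVD/μ = 791 · 0.711 · 0.551 / 0.00116 = 2.671e+05.
Re > 4000 → turbulent. Relative roughness ε/D = 0.00716/0.551 = 0.013. Haaland: 1/√f = -1.8 log₁₀[(0.013/3.7)^1.11 + 6.9/2.671e+05] = -1.8 log₁₀[0.00189 + 2.58e-05] = 4.893, so f = 0.04176.
Darcy-Weisbach: ΔP = f(L/D)(ρV²/2) = 0.04176·(24/0.551)·(791·0.711²/2) = 0.04176·43.56·199.9 = 363.7 Pa.
Head loss h_f = ΔP/(ρg) = 363.7/(791·9.81) = 0.0469 m.

h_f ≈ 0.0469 m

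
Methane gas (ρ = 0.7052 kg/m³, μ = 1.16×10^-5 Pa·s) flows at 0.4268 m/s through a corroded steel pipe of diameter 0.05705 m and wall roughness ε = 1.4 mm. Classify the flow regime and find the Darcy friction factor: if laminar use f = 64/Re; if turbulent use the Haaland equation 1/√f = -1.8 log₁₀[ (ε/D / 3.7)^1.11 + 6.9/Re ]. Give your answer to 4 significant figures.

Re = ρVD/μ = 0.7052·0.4268·0.05705/1.16e-05 = 1480.
Re < 2300 → laminar, so f = 64/Re = 0.04324 (roughness is irrelevant in laminar flow).

f ≈ 0.04324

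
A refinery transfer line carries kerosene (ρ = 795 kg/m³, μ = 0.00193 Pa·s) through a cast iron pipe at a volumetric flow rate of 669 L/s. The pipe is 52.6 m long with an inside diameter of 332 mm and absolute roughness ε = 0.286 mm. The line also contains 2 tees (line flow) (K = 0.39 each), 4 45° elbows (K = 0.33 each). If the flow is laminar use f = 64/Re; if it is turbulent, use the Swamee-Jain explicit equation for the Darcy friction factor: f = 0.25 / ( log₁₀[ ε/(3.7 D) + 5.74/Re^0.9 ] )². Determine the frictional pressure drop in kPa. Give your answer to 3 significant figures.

ΔP ≈ 123 kPa

Q = 669 L/s = 669/1000 = 0.669 m³/s.
Cross-sectional area A = πD²/4 = π(0.332)²/4 = 0.08657 m²; mean velocity V = Q/A = 0.669/0.08657 = 7.728 m/s.
Reynolds number Re = ρVD/μ = 795 · 7.728 · 0.332 / 0.00193 = 1.057e+06.
Re > 4000 → turbulent. Relative roughness ε/D = 0.000286/0.332 = 0.000861. Swamee-Jain: f = 0.25/(log₁₀[0.000861/3.7 + 5.74/1.057e+06^0.9])² = 0.25/(log₁₀[0.000233 + 2.17e-05])² = 0.25/(-3.594)² = 0.01935.
Total minor-loss coefficient ΣK = 2·0.39 + 4·0.33 = 2.1.
ΔP = [f·L/D + ΣK]·(ρV²/2) = [0.01935·52.6/0.332 + 2.1]·(795·7.728²/2) = [3.066 + 2.1]·2.374e+04 = 1.226e+05 Pa.
ΔP = 1.226e+05 Pa = 123 kPa.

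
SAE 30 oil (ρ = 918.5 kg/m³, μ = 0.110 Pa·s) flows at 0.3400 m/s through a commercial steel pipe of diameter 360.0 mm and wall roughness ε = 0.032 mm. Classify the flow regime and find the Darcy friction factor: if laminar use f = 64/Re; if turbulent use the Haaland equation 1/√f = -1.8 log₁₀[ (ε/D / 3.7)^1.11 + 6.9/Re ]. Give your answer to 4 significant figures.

f ≈ 0.06262

Re = ρVD/μ = 918.5·0.34·0.36/0.11 = 1022.
Re < 2300 → laminar, so f = 64/Re = 0.06262 (roughness is irrelevant in laminar flow).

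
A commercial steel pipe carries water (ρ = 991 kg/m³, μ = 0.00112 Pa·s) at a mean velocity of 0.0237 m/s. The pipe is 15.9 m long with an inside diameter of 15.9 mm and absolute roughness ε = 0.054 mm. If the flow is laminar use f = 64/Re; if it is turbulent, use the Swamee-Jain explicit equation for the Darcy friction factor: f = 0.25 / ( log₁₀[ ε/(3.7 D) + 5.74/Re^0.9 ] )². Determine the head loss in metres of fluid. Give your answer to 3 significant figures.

Reynolds number Re = ρVD/μ = 991 · 0.0237 · 0.0159 / 0.00112 = 333.4.
Re < 2300 → laminar flow, so f = 64/Re = 64/333.4 = 0.1919 (the turbulent correlation is not needed).
Darcy-Weisbach: ΔP = f(L/D)(ρV²/2) = 0.1919·(15.9/0.0159)·(991·0.0237²/2) = 0.1919·1000·0.2783 = 53.42 Pa.
Head loss h_f = ΔP/(ρg) = 53.42/(991·9.81) = 0.00550 m.

h_f ≈ 0.00550 m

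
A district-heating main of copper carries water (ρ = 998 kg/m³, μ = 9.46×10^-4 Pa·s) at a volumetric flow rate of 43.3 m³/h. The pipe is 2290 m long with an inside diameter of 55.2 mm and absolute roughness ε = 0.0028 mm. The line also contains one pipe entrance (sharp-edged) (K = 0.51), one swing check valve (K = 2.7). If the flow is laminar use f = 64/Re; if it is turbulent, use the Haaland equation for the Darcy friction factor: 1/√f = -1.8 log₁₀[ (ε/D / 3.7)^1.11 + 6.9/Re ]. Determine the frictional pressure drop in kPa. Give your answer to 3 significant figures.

Q = 43.3 m³/h = 43.3/3600 = 0.01203 m³/s.
Cross-sectional area A = πD²/4 = π(0.0552)²/4 = 0.002393 m²; mean velocity V = Q/A = 0.01203/0.002393 = 5.026 m/s.
Reynolds number Re = ρVD/μ = 998 · 5.026 · 0.0552 / 0.000946 = 2.927e+05.
Re > 4000 → turbulent. Relative roughness ε/D = 2.8e-06/0.0552 = 5.07e-05. Haaland: 1/√f = -1.8 log₁₀[(5.07e-05/3.7)^1.11 + 6.9/2.927e+05] = -1.8 log₁₀[4e-06 + 2.36e-05] = 8.207, so f = 0.01485.
Total minor-loss coefficient ΣK = 1·0.51 + 1·2.7 = 3.21.
ΔP = [f·L/D + ΣK]·(ρV²/2) = [0.01485·2290/0.0552 + 3.21]·(998·5.026²/2) = [615.9 + 3.21]·1.26e+04 = 7.804e+06 Pa.
ΔP = 7.804e+06 Pa = 7800 kPa.

ΔP ≈ 7800 kPa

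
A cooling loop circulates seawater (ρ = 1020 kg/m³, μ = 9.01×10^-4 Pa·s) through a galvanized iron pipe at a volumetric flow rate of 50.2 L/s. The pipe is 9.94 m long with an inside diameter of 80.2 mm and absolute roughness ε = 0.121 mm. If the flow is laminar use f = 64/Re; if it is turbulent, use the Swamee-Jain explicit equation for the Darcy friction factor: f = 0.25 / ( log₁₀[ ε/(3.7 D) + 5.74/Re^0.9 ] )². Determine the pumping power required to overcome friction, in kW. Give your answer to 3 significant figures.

P ≈ 6.92 kW

Q = 50.2 L/s = 50.2/1000 = 0.0502 m³/s.
Cross-sectional area A = πD²/4 = π(0.0802)²/4 = 0.005052 m²; mean velocity V = Q/A = 0.0502/0.005052 = 9.937 m/s.
Reynolds number Re = ρVD/μ = 1020 · 9.937 · 0.0802 / 0.000901 = 9.022e+05.
Re > 4000 → turbulent. Relative roughness ε/D = 0.000121/0.0802 = 0.00151. Swamee-Jain: f = 0.25/(log₁₀[0.00151/3.7 + 5.74/9.022e+05^0.9])² = 0.25/(log₁₀[0.000408 + 2.51e-05])² = 0.25/(-3.364)² = 0.0221.
Darcy-Weisbach: ΔP = f(L/D)(ρV²/2) = 0.0221·(9.94/0.0802)·(1020·9.937²/2) = 0.0221·123.9·5.036e+04 = 1.379e+05 Pa.
Pumping power P = QΔP = 0.0502·1.379e+05 = 6924 W = 6.92 kW.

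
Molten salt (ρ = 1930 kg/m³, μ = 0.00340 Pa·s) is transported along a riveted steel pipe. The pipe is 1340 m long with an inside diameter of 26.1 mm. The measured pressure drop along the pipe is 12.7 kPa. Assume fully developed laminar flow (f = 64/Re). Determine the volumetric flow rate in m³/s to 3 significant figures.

For laminar flow, f = 64/Re with Re = ρVD/μ, so Darcy-Weisbach reduces to ΔP = 32μLV/D². Solving for V: V = ΔP·D²/(32μL) = 1.27e+04·(0.0261)²/(32·0.0034·1340) = 0.05934 m/s.
Check: Re = ρVD/μ = 1930·0.05934·0.0261/0.0034 = 879.2 < 2300, so the laminar assumption holds.
Q = V·A = 0.05934·(π/4·0.0261²) = 3.175e-05 m³/s = 3.17×10^-5 m³/s.

Q ≈ 3.17×10^-5 m³/s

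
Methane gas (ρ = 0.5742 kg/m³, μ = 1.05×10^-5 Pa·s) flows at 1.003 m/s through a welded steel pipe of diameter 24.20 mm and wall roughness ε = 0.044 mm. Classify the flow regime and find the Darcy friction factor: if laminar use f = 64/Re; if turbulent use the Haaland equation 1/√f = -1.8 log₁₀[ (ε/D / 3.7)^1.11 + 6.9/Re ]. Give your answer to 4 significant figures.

Re = ρVD/μ = 0.5742·1.003·0.0242/1.05e-05 = 1327.
Re < 2300 → laminar, so f = 64/Re = 0.04822 (roughness is irrelevant in laminar flow).

f ≈ 0.04822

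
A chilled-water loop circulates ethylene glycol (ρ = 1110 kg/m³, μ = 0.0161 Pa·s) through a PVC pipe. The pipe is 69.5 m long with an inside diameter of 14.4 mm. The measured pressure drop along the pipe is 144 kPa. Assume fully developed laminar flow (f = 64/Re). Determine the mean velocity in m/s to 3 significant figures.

V ≈ 0.834 m/s

For laminar flow, f = 64/Re with Re = ρVD/μ, so Darcy-Weisbach reduces to ΔP = 32μLV/D². Solving for V: V = ΔP·D²/(32μL) = 1.44e+05·(0.0144)²/(32·0.0161·69.5) = 0.8339 m/s.
Check: Re = ρVD/μ = 1110·0.8339·0.0144/0.0161 = 827.9 < 2300, so the laminar assumption holds.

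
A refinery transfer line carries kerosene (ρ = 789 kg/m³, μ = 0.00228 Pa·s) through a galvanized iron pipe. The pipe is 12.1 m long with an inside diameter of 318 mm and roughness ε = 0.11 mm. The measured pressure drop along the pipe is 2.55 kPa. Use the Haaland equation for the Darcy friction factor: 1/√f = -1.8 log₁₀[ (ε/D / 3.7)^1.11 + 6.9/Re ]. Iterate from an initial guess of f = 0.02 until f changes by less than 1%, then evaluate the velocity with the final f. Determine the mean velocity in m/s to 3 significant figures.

V ≈ 3.17 m/s

Rearranging Darcy-Weisbach: V = √(2·ΔP·D/(f·L·ρ)). With ε/D = 0.00011/0.318 = 0.000346, iterate starting from f = 0.02:
  f = 0.02 → V = √(2·2550·0.318/(0.02·12.1·789)) = 2.914 m/s; Re = ρVD/μ = 3.207e+05; f → 0.01702
  f = 0.01702 → V = 3.159 m/s; Re = 3.476e+05; f → 0.01692
Converged (Δf/f < 1%). With the final f = 0.01692: V = √(2·2550·0.318/(0.01692·12.1·789)) = 3.169 m/s.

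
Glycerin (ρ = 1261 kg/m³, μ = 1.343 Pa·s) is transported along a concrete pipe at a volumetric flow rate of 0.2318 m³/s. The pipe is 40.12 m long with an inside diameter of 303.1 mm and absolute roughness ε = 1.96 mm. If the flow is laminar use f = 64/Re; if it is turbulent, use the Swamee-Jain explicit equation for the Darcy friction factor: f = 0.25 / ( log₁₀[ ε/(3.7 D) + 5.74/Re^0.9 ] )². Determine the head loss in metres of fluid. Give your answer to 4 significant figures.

h_f ≈ 4.874 m

Cross-sectional area A = πD²/4 = π(0.3031)²/4 = 0.07215 m²; mean velocity V = Q/A = 0.2318/0.07215 = 3.213 m/s.
Reynolds number Re = ρVD/μ = 1261 · 3.213 · 0.3031 / 1.34 = 914.3.
Re < 2300 → laminar flow, so f = 64/Re = 64/914.3 = 0.07 (the turbulent correlation is not needed).
Darcy-Weisbach: ΔP = f(L/D)(ρV²/2) = 0.07·(40.12/0.3031)·(1261·3.213²/2) = 0.07·132.4·6507 = 6.029e+04 Pa.
Head loss h_f = ΔP/(ρg) = 6.029e+04/(1261·9.81) = 4.874 m.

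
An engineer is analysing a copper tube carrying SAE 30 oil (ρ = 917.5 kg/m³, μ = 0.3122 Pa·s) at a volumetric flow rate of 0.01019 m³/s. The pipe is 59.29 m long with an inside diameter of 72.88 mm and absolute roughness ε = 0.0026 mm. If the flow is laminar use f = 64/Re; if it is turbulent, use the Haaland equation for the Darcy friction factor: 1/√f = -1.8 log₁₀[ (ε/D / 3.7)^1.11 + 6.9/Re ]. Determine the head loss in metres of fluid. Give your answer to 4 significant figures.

h_f ≈ 30.26 m

Cross-sectional area A = πD²/4 = π(0.07288)²/4 = 0.004172 m²; mean velocity V = Q/A = 0.01019/0.004172 = 2.443 m/s.
Reynolds number Re = ρVD/μ = 917.5 · 2.443 · 0.07288 / 0.312 = 523.2.
Re < 2300 → laminar flow, so f = 64/Re = 64/523.2 = 0.1223 (the turbulent correlation is not needed).
Darcy-Weisbach: ΔP = f(L/D)(ρV²/2) = 0.1223·(59.29/0.07288)·(917.5·2.443²/2) = 0.1223·813.5·2737 = 2.724e+05 Pa.
Head loss h_f = ΔP/(ρg) = 2.724e+05/(917.5·9.81) = 30.26 m.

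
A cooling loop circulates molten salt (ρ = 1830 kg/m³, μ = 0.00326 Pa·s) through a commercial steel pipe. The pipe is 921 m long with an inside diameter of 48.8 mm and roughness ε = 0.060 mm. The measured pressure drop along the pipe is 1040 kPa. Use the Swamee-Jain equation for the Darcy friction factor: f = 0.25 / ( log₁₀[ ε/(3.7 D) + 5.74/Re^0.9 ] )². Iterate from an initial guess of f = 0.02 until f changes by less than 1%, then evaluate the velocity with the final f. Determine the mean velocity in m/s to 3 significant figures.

Rearranging Darcy-Weisbach: V = √(2·ΔP·D/(f·L·ρ)). With ε/D = 6e-05/0.0488 = 0.00123, iterate starting from f = 0.02:
  f = 0.02 → V = √(2·1.04e+06·0.0488/(0.02·921·1830)) = 1.735 m/s; Re = ρVD/μ = 4.754e+04; f → 0.02499
  f = 0.02499 → V = 1.553 m/s; Re = 4.253e+04; f → 0.02535
  f = 0.02535 → V = 1.541 m/s; Re = 4.222e+04; f → 0.02538
Converged (Δf/f < 1%). With the final f = 0.02538: V = √(2·1.04e+06·0.0488/(0.02538·921·1830)) = 1.54 m/s.

V ≈ 1.54 m/s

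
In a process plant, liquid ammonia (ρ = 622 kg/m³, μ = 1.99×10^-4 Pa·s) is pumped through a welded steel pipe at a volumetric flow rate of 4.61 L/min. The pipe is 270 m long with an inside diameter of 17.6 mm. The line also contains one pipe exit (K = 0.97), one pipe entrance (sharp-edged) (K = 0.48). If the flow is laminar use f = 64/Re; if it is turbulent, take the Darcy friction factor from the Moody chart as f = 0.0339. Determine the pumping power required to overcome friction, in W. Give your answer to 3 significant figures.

Q = 4.61 L/min = 4.61/60000 = 7.683e-05 m³/s.
Cross-sectional area A = πD²/4 = π(0.0176)²/4 = 0.0002433 m²; mean velocity V = Q/A = 7.683e-05/0.0002433 = 0.3158 m/s.
Reynolds number Re = ρVD/μ = 622 · 0.3158 · 0.0176 / 0.000199 = 1.737e+04.
Re > 4000 → turbulent; use the Moody-chart value f = 0.0339.
Total minor-loss coefficient ΣK = 1·0.97 + 1·0.48 = 1.45.
ΔP = [f·L/D + ΣK]·(ρV²/2) = [0.0339·270/0.0176 + 1.45]·(622·0.3158²/2) = [520.1 + 1.45]·31.02 = 1.618e+04 Pa.
Pumping power P = QΔP = 7.683e-05·1.618e+04 = 1.243 W = 1.24 W.

P ≈ 1.24 W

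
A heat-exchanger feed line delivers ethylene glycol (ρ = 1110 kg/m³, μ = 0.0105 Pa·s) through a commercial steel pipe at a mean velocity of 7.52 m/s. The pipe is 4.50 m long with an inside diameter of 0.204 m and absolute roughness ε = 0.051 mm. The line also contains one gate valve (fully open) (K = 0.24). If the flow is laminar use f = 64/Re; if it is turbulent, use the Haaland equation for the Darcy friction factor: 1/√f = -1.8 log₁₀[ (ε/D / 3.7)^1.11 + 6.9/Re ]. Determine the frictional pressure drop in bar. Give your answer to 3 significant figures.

ΔP ≈ 0.198 bar

Reynolds number Re = ρVD/μ = 1110 · 7.52 · 0.204 / 0.0105 = 1.622e+05.
Re > 4000 → turbulent. Relative roughness ε/D = 5.1e-05/0.204 = 0.00025. Haaland: 1/√f = -1.8 log₁₀[(0.00025/3.7)^1.11 + 6.9/1.622e+05] = -1.8 log₁₀[2.35e-05 + 4.25e-05] = 7.524, so f = 0.01766.
Total minor-loss coefficient ΣK = 1·0.24 = 0.24.
ΔP = [f·L/D + ΣK]·(ρV²/2) = [0.01766·4.5/0.204 + 0.24]·(1110·7.52²/2) = [0.3896 + 0.24]·3.139e+04 = 1.976e+04 Pa.
ΔP = 1.976e+04 Pa = 0.198 bar.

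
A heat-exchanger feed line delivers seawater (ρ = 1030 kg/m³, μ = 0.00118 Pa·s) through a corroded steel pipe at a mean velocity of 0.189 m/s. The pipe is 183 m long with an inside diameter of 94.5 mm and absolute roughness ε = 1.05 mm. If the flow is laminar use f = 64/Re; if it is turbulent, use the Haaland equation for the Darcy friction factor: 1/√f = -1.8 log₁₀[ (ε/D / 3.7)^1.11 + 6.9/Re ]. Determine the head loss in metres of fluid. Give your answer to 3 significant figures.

Reynolds number Re = ρVD/μ = 1030 · 0.189 · 0.0945 / 0.00118 = 1.559e+04.
Re > 4000 → turbulent. Relative roughness ε/D = 0.00105/0.0945 = 0.0111. Haaland: 1/√f = -1.8 log₁₀[(0.0111/3.7)^1.11 + 6.9/1.559e+04] = -1.8 log₁₀[0.00159 + 0.000443] = 4.847, so f = 0.04256.
Darcy-Weisbach: ΔP = f(L/D)(ρV²/2) = 0.04256·(183/0.0945)·(1030·0.189²/2) = 0.04256·1937·18.4 = 1516 Pa.
Head loss h_f = ΔP/(ρg) = 1516/(1030·9.81) = 0.150 m.

h_f ≈ 0.150 m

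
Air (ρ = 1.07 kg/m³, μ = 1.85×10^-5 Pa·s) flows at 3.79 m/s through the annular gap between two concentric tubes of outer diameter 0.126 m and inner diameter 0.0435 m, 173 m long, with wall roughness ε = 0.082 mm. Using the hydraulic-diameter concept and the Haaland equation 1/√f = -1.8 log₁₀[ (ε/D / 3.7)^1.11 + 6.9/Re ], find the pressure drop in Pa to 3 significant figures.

Hydraulic diameter D_h = 4A/P = D_o - D_i = 0.126 - 0.0435 = 0.0825 m.
Re = ρVD_h/μ = 1.07·3.79·0.0825/1.85e-05 = 1.808e+04.
ε/D_h = 8.2e-05/0.0825 = 0.000994; Haaland gives 1/√f = -1.8 log₁₀[0.000109+0.000382] = 5.957, so f = 0.02818.
ΔP = f(L/D_h)(ρV²/2) = 0.02818·173/0.0825·7.685 = 454.1 Pa.

ΔP ≈ 454 Pa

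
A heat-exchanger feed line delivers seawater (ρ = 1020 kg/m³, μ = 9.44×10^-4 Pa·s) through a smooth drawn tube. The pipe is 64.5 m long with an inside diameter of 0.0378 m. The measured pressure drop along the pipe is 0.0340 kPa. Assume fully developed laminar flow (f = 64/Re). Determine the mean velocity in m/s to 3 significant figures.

For laminar flow, f = 64/Re with Re = ρVD/μ, so Darcy-Weisbach reduces to ΔP = 32μLV/D². Solving for V: V = ΔP·D²/(32μL) = 34·(0.0378)²/(32·0.000944·64.5) = 0.02493 m/s.
Check: Re = ρVD/μ = 1020·0.02493·0.0378/0.000944 = 1018 < 2300, so the laminar assumption holds.

V ≈ 0.0249 m/s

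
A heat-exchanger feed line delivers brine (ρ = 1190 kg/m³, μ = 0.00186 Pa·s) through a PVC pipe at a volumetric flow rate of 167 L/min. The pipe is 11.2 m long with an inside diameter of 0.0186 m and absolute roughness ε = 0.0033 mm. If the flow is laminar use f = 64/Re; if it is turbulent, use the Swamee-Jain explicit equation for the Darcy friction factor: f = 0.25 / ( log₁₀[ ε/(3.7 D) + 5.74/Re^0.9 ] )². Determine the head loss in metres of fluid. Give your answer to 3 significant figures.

h_f ≈ 58.8 m

Q = 167 L/min = 167/60000 = 0.002783 m³/s.
Cross-sectional area A = πD²/4 = π(0.0186)²/4 = 0.0002717 m²; mean velocity V = Q/A = 0.002783/0.0002717 = 10.24 m/s.
Reynolds number Re = ρVD/μ = 1190 · 10.24 · 0.0186 / 0.00186 = 1.219e+05.
Re > 4000 → turbulent. Relative roughness ε/D = 3.3e-06/0.0186 = 0.000177. Swamee-Jain: f = 0.25/(log₁₀[0.000177/3.7 + 5.74/1.219e+05^0.9])² = 0.25/(log₁₀[4.8e-05 + 0.000152])² = 0.25/(-3.699)² = 0.01827.
Darcy-Weisbach: ΔP = f(L/D)(ρV²/2) = 0.01827·(11.2/0.0186)·(1190·10.24²/2) = 0.01827·602.2·6.243e+04 = 6.868e+05 Pa.
Head loss h_f = ΔP/(ρg) = 6.868e+05/(1190·9.81) = 58.8 m.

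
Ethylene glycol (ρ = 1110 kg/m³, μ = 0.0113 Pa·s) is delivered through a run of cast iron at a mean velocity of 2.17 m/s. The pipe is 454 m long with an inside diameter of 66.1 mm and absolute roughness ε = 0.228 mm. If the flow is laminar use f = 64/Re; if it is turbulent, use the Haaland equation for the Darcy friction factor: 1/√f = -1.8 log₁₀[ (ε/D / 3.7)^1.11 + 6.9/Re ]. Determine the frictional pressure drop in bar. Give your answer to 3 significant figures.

ΔP ≈ 6.01 bar

Reynolds number Re = ρVD/μ = 1110 · 2.17 · 0.0661 / 0.0113 = 1.409e+04.
Re > 4000 → turbulent. Relative roughness ε/D = 0.000228/0.0661 = 0.00345. Haaland: 1/√f = -1.8 log₁₀[(0.00345/3.7)^1.11 + 6.9/1.409e+04] = -1.8 log₁₀[0.000433 + 0.00049] = 5.463, so f = 0.03351.
Darcy-Weisbach: ΔP = f(L/D)(ρV²/2) = 0.03351·(454/0.0661)·(1110·2.17²/2) = 0.03351·6868·2613 = 6.014e+05 Pa.
ΔP = 6.014e+05 Pa = 6.01 bar.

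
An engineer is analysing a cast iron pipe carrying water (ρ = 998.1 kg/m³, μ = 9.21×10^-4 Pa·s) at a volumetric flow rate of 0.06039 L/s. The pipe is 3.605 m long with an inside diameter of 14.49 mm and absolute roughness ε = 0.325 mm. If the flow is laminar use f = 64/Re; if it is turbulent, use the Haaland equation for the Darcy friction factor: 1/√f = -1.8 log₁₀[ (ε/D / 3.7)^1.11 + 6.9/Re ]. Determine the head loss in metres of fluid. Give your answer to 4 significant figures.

h_f ≈ 0.09653 m

Q = 0.06039 L/s = 0.06039/1000 = 6.039e-05 m³/s.
Cross-sectional area A = πD²/4 = π(0.01449)²/4 = 0.0001649 m²; mean velocity V = Q/A = 6.039e-05/0.0001649 = 0.3662 m/s.
Reynolds number Re = ρVD/μ = 998.1 · 0.3662 · 0.01449 / 0.000921 = 5751.
Re > 4000 → turbulent. Relative roughness ε/D = 0.000325/0.01449 = 0.0224. Haaland: 1/√f = -1.8 log₁₀[(0.0224/3.7)^1.11 + 6.9/5751] = -1.8 log₁₀[0.00346 + 0.0012] = 4.197, so f = 0.05676.
Darcy-Weisbach: ΔP = f(L/D)(ρV²/2) = 0.05676·(3.605/0.01449)·(998.1·0.3662²/2) = 0.05676·248.8·66.93 = 945.1 Pa.
Head loss h_f = ΔP/(ρg) = 945.1/(998.1·9.81) = 0.09653 m.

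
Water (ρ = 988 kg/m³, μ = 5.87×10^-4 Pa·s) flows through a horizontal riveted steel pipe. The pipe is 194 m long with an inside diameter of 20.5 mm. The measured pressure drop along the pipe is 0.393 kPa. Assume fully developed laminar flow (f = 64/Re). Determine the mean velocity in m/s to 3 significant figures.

V ≈ 0.0453 m/s

For laminar flow, f = 64/Re with Re = ρVD/μ, so Darcy-Weisbach reduces to ΔP = 32μLV/D². Solving for V: V = ΔP·D²/(32μL) = 393·(0.0205)²/(32·0.000587·194) = 0.04532 m/s.
Check: Re = ρVD/μ = 988·0.04532·0.0205/0.000587 = 1564 < 2300, so the laminar assumption holds.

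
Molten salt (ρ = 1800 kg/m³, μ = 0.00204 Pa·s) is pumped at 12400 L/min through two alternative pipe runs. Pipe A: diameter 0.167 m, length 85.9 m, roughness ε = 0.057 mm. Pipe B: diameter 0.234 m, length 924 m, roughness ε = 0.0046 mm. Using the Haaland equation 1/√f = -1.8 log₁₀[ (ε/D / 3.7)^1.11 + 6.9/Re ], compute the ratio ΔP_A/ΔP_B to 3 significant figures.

Pipe A: V = Q/A = 0.2067/0.0219 = 9.435 m/s; Re = 1.39e+06; ε/D = 0.000341; Haaland → f = 0.01581; ΔP_A = f(L/D)(ρV²/2) = 6.515e+05 Pa.
Pipe B: V = Q/A = 0.2067/0.04301 = 4.806 m/s; Re = 9.922e+05; ε/D = 1.97e-05; Haaland → f = 0.01197; ΔP_B = f(L/D)(ρV²/2) = 9.822e+05 Pa.
ΔP_A/ΔP_B = 6.515e+05/9.822e+05 = 0.663.

ΔP_A/ΔP_B ≈ 0.663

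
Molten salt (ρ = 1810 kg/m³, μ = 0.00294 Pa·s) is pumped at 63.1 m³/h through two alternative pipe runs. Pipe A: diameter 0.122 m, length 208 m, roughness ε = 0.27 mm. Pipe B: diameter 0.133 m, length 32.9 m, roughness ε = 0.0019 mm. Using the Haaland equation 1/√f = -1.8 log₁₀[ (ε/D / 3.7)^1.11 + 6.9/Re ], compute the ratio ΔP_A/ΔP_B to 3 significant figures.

ΔP_A/ΔP_B ≈ 13.9

Pipe A: V = Q/A = 0.01753/0.01169 = 1.499 m/s; Re = 1.126e+05; ε/D = 0.00221; Haaland → f = 0.02538; ΔP_A = f(L/D)(ρV²/2) = 8.804e+04 Pa.
Pipe B: V = Q/A = 0.01753/0.01389 = 1.262 m/s; Re = 1.033e+05; ε/D = 1.43e-05; Haaland → f = 0.01776; ΔP_B = f(L/D)(ρV²/2) = 6328 Pa.
ΔP_A/ΔP_B = 8.804e+04/6328 = 13.9.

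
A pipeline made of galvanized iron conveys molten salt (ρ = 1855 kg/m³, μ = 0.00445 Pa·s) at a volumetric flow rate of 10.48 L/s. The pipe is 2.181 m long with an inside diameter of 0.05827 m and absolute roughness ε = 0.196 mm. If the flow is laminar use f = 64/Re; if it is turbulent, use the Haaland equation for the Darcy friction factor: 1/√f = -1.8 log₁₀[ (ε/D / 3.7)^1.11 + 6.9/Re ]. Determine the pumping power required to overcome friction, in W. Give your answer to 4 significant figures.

P ≈ 158.6 W

Q = 10.48 L/s = 10.48/1000 = 0.01048 m³/s.
Cross-sectional area A = πD²/4 = π(0.05827)²/4 = 0.002667 m²; mean velocity V = Q/A = 0.01048/0.002667 = 3.93 m/s.
Reynolds number Re = ρVD/μ = 1855 · 3.93 · 0.05827 / 0.00445 = 9.546e+04.
Re > 4000 → turbulent. Relative roughness ε/D = 0.000196/0.05827 = 0.00336. Haaland: 1/√f = -1.8 log₁₀[(0.00336/3.7)^1.11 + 6.9/9.546e+04] = -1.8 log₁₀[0.000421 + 7.23e-05] = 5.953, so f = 0.02822.
Darcy-Weisbach: ΔP = f(L/D)(ρV²/2) = 0.02822·(2.181/0.05827)·(1855·3.93²/2) = 0.02822·37.43·1.432e+04 = 1.513e+04 Pa.
Pumping power P = QΔP = 0.01048·1.513e+04 = 158.57 W = 158.6 W.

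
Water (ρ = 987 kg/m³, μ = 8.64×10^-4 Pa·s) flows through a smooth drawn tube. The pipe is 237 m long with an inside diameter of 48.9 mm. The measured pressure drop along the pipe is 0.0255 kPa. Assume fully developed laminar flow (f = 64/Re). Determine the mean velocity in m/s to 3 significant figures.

V ≈ 0.00931 m/s

For laminar flow, f = 64/Re with Re = ρVD/μ, so Darcy-Weisbach reduces to ΔP = 32μLV/D². Solving for V: V = ΔP·D²/(32μL) = 25.5·(0.0489)²/(32·0.000864·237) = 0.009306 m/s.
Check: Re = ρVD/μ = 987·0.009306·0.0489/0.000864 = 519.8 < 2300, so the laminar assumption holds.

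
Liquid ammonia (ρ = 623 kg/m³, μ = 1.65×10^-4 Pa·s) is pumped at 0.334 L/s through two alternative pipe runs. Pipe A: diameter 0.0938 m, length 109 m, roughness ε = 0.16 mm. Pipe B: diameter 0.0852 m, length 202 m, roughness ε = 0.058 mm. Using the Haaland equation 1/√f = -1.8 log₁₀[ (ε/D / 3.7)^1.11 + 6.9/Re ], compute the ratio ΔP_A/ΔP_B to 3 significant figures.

ΔP_A/ΔP_B ≈ 0.363

Pipe A: V = Q/A = 0.000334/0.00691 = 0.04833 m/s; Re = 1.712e+04; ε/D = 0.00171; Haaland → f = 0.02975; ΔP_A = f(L/D)(ρV²/2) = 25.16 Pa.
Pipe B: V = Q/A = 0.000334/0.005701 = 0.05858 m/s; Re = 1.885e+04; ε/D = 0.000681; Haaland → f = 0.02736; ΔP_B = f(L/D)(ρV²/2) = 69.34 Pa.
ΔP_A/ΔP_B = 25.16/69.34 = 0.363.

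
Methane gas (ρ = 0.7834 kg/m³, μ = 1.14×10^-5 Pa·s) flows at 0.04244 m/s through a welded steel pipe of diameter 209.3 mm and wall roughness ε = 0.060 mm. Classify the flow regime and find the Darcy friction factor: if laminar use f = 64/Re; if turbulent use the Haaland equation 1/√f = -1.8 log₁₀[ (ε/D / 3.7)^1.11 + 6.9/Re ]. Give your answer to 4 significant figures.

Re = ρVD/μ = 0.7834·0.04244·0.2093/1.14e-05 = 610.4.
Re < 2300 → laminar, so f = 64/Re = 0.1048 (roughness is irrelevant in laminar flow).

f ≈ 0.1048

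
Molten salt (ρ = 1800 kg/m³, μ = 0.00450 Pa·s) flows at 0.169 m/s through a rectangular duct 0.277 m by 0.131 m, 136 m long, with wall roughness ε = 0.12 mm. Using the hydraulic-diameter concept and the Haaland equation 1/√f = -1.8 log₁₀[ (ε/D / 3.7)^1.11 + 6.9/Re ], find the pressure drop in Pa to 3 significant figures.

ΔP ≈ 596 Pa

Hydraulic diameter D_h = 4A/P = 4·(0.277·0.131)/(2·(0.277+0.131)) = 0.1451/0.816 = 0.1779 m.
Re = ρVD_h/μ = 1800·0.169·0.1779/0.0045 = 1.202e+04.
ε/D_h = 0.00012/0.1779 = 0.000675; Haaland gives 1/√f = -1.8 log₁₀[7.07e-05+0.000574] = 5.743, so f = 0.03032.
ΔP = f(L/D_h)(ρV²/2) = 0.03032·136/0.1779·25.7 = 595.8 Pa.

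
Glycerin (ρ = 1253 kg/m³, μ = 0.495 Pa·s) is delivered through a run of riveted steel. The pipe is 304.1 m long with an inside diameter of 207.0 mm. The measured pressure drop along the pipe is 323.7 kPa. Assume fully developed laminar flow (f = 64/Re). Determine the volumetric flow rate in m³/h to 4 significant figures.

For laminar flow, f = 64/Re with Re = ρVD/μ, so Darcy-Weisbach reduces to ΔP = 32μLV/D². Solving for V: V = ΔP·D²/(32μL) = 3.237e+05·(0.207)²/(32·0.495·304.1) = 2.879 m/s.
Check: Re = ρVD/μ = 1253·2.879·0.207/0.495 = 1509 < 2300, so the laminar assumption holds.
Q = V·A = 2.879·(π/4·0.207²) = 0.0969 m³/s = 348.9 m³/h.

Q ≈ 348.9 m³/h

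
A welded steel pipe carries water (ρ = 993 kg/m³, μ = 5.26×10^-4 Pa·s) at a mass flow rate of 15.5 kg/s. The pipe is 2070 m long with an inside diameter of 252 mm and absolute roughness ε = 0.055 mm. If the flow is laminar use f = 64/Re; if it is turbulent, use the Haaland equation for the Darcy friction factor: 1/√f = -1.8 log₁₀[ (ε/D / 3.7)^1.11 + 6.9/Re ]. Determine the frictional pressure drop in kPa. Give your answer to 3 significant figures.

A = πD²/4 = π(0.252)²/4 = 0.04988 m²; mean velocity V = ṁ/(ρA) = 15.5/(993 · 0.04988) = 0.313 m/s.
Reynolds number Re = ρVD/μ = 993 · 0.313 · 0.252 / 0.000526 = 1.489e+05.
Re > 4000 → turbulent. Relative roughness ε/D = 5.5e-05/0.252 = 0.000218. Haaland: 1/√f = -1.8 log₁₀[(0.000218/3.7)^1.11 + 6.9/1.489e+05] = -1.8 log₁₀[2.02e-05 + 4.63e-05] = 7.518, so f = 0.01769.
Darcy-Weisbach: ΔP = f(L/D)(ρV²/2) = 0.01769·(2070/0.252)·(993·0.313²/2) = 0.01769·8214·48.63 = 7067 Pa.
ΔP = 7067 Pa = 7.07 kPa.

ΔP ≈ 7.07 kPa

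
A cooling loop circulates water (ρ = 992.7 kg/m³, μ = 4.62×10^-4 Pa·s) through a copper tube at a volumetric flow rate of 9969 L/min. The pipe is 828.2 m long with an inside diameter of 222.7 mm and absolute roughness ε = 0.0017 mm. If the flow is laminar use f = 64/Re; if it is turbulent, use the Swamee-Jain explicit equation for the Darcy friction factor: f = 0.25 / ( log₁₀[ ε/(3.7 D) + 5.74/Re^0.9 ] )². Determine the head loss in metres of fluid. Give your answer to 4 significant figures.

Q = 9969 L/min = 9969/60000 = 0.1661 m³/s.
Cross-sectional area A = πD²/4 = π(0.2227)²/4 = 0.03895 m²; mean velocity V = Q/A = 0.1661/0.03895 = 4.266 m/s.
Reynolds number Re = ρVD/μ = 992.7 · 4.266 · 0.2227 / 0.000462 = 2.041e+06.
Re > 4000 → turbulent. Relative roughness ε/D = 1.7e-06/0.2227 = 7.63e-06. Swamee-Jain: f = 0.25/(log₁₀[7.63e-06/3.7 + 5.74/2.041e+06^0.9])² = 0.25/(log₁₀[2.06e-06 + 1.2e-05])² = 0.25/(-4.851)² = 0.01062.
Darcy-Weisbach: ΔP = f(L/D)(ρV²/2) = 0.01062·(828.2/0.2227)·(992.7·4.266²/2) = 0.01062·3719·9031 = 3.568e+05 Pa.
Head loss h_f = ΔP/(ρg) = 3.568e+05/(992.7·9.81) = 36.64 m.

h_f ≈ 36.64 m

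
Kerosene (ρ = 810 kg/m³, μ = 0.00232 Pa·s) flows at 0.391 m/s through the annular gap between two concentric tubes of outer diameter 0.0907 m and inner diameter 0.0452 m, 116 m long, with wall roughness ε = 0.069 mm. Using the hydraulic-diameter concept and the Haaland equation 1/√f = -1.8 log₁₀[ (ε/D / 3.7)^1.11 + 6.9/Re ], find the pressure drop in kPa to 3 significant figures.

ΔP ≈ 5.83 kPa

Hydraulic diameter D_h = 4A/P = D_o - D_i = 0.0907 - 0.0452 = 0.0455 m.
Re = ρVD_h/μ = 810·0.391·0.0455/0.00232 = 6211.
ε/D_h = 6.9e-05/0.0455 = 0.00152; Haaland gives 1/√f = -1.8 log₁₀[0.000174+0.00111] = 5.204, so f = 0.03692.
ΔP = f(L/D_h)(ρV²/2) = 0.03692·116/0.0455·61.92 = 5828 Pa.
ΔP = 5.83 kPa.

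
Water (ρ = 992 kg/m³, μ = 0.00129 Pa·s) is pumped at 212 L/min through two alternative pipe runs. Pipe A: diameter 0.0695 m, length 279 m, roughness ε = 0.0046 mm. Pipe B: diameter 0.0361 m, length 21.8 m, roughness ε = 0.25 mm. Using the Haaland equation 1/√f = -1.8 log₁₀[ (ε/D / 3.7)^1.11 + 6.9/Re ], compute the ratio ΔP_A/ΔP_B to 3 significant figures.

ΔP_A/ΔP_B ≈ 0.294

Pipe A: V = Q/A = 0.003533/0.003794 = 0.9314 m/s; Re = 4.978e+04; ε/D = 6.62e-05; Haaland → f = 0.02091; ΔP_A = f(L/D)(ρV²/2) = 3.612e+04 Pa.
Pipe B: V = Q/A = 0.003533/0.001024 = 3.452 m/s; Re = 9.583e+04; ε/D = 0.00693; Haaland → f = 0.03439; ΔP_B = f(L/D)(ρV²/2) = 1.228e+05 Pa.
ΔP_A/ΔP_B = 3.612e+04/1.228e+05 = 0.294.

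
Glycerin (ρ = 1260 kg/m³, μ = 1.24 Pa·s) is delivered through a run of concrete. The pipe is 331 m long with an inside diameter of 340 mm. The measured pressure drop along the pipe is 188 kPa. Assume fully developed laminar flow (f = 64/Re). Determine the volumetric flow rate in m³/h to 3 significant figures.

For laminar flow, f = 64/Re with Re = ρVD/μ, so Darcy-Weisbach reduces to ΔP = 32μLV/D². Solving for V: V = ΔP·D²/(32μL) = 1.88e+05·(0.34)²/(32·1.24·331) = 1.655 m/s.
Check: Re = ρVD/μ = 1260·1.655·0.34/1.24 = 571.7 < 2300, so the laminar assumption holds.
Q = V·A = 1.655·(π/4·0.34²) = 0.1502 m³/s = 541 m³/h.

Q ≈ 541 m³/h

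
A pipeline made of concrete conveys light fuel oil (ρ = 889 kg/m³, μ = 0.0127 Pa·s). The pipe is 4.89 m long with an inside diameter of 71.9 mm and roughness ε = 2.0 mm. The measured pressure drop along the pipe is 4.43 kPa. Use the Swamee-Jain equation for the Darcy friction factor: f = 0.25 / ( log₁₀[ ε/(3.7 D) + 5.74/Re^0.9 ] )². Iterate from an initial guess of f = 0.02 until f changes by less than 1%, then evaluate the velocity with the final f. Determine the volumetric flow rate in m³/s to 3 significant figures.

Q ≈ 0.00631 m³/s

Rearranging Darcy-Weisbach: V = √(2·ΔP·D/(f·L·ρ)). With ε/D = 0.002/0.0719 = 0.0278, iterate starting from f = 0.02:
  f = 0.02 → V = √(2·4430·0.0719/(0.02·4.89·889)) = 2.707 m/s; Re = ρVD/μ = 1.362e+04; f → 0.05863
  f = 0.05863 → V = 1.581 m/s; Re = 7957; f → 0.06055
  f = 0.06055 → V = 1.556 m/s; Re = 7830; f → 0.06062
Converged (Δf/f < 1%). With the final f = 0.06062: V = √(2·4430·0.0719/(0.06062·4.89·889)) = 1.555 m/s.
Q = V·A = 1.555·(π/4·0.0719²) = 0.006313 m³/s = 0.00631 m³/s.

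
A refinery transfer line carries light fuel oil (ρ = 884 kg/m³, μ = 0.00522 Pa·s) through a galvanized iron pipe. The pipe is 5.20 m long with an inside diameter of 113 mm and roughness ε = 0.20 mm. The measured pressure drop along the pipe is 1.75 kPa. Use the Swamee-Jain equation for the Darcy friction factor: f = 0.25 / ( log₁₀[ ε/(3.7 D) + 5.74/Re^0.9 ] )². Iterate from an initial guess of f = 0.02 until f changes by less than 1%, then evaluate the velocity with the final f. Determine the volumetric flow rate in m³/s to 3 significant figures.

Rearranging Darcy-Weisbach: V = √(2·ΔP·D/(f·L·ρ)). With ε/D = 0.0002/0.113 = 0.00177, iterate starting from f = 0.02:
  f = 0.02 → V = √(2·1750·0.113/(0.02·5.2·884)) = 2.074 m/s; Re = ρVD/μ = 3.969e+04; f → 0.02691
  f = 0.02691 → V = 1.788 m/s; Re = 3.422e+04; f → 0.02741
  f = 0.02741 → V = 1.772 m/s; Re = 3.39e+04; f → 0.02744
Converged (Δf/f < 1%). With the final f = 0.02744: V = √(2·1750·0.113/(0.02744·5.2·884)) = 1.771 m/s.
Q = V·A = 1.771·(π/4·0.113²) = 0.01776 m³/s = 0.0178 m³/s.

Q ≈ 0.0178 m³/s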